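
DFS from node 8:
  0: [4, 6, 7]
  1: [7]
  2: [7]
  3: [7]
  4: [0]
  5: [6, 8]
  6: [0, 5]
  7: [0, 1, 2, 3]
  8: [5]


Visit 8, push [5]
Visit 5, push [6]
Visit 6, push [0]
Visit 0, push [7, 4]
Visit 4, push []
Visit 7, push [3, 2, 1]
Visit 1, push []
Visit 2, push []
Visit 3, push []

DFS order: [8, 5, 6, 0, 4, 7, 1, 2, 3]


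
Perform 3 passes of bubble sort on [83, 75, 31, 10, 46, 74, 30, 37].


Initial: [83, 75, 31, 10, 46, 74, 30, 37]
Pass 1: [75, 31, 10, 46, 74, 30, 37, 83] (7 swaps)
Pass 2: [31, 10, 46, 74, 30, 37, 75, 83] (6 swaps)
Pass 3: [10, 31, 46, 30, 37, 74, 75, 83] (3 swaps)

After 3 passes: [10, 31, 46, 30, 37, 74, 75, 83]


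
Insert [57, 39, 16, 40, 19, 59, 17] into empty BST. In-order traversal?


Insert 57: root
Insert 39: L from 57
Insert 16: L from 57 -> L from 39
Insert 40: L from 57 -> R from 39
Insert 19: L from 57 -> L from 39 -> R from 16
Insert 59: R from 57
Insert 17: L from 57 -> L from 39 -> R from 16 -> L from 19

In-order: [16, 17, 19, 39, 40, 57, 59]


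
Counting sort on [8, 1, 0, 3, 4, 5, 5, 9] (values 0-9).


Input: [8, 1, 0, 3, 4, 5, 5, 9]
Counts: [1, 1, 0, 1, 1, 2, 0, 0, 1, 1]

Sorted: [0, 1, 3, 4, 5, 5, 8, 9]


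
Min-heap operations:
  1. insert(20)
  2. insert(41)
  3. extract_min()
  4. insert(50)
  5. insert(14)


insert(20) -> [20]
insert(41) -> [20, 41]
extract_min()->20, [41]
insert(50) -> [41, 50]
insert(14) -> [14, 50, 41]

Final heap: [14, 50, 41]


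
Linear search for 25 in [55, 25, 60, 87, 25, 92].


i=0: 55!=25
i=1: 25==25 found!

Found at 1, 2 comps


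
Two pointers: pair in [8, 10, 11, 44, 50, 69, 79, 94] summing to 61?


lo=0(8)+hi=7(94)=102
lo=0(8)+hi=6(79)=87
lo=0(8)+hi=5(69)=77
lo=0(8)+hi=4(50)=58
lo=1(10)+hi=4(50)=60
lo=2(11)+hi=4(50)=61

Yes: 11+50=61


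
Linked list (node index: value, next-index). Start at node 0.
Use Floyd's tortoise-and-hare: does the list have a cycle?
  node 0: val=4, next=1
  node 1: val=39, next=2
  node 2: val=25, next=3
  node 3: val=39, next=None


Floyd's tortoise (slow, +1) and hare (fast, +2):
  init: slow=0, fast=0
  step 1: slow=1, fast=2
  step 2: fast 2->3->None, no cycle

Cycle: no


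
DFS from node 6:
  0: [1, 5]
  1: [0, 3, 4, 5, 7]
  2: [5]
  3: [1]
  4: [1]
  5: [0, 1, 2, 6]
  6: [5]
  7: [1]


Visit 6, push [5]
Visit 5, push [2, 1, 0]
Visit 0, push [1]
Visit 1, push [7, 4, 3]
Visit 3, push []
Visit 4, push []
Visit 7, push []
Visit 2, push []

DFS order: [6, 5, 0, 1, 3, 4, 7, 2]


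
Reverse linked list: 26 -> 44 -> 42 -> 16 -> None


Step 1: curr=26, set curr.next=prev(None) | reversed so far: 26
Step 2: curr=44, set curr.next=prev(26) | reversed so far: 44 -> 26
Step 3: curr=42, set curr.next=prev(44) | reversed so far: 42 -> 44 -> 26
Step 4: curr=16, set curr.next=prev(42) | reversed so far: 16 -> 42 -> 44 -> 26

16 -> 42 -> 44 -> 26 -> None


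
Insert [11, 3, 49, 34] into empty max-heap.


Insert 11: [11]
Insert 3: [11, 3]
Insert 49: [49, 3, 11]
Insert 34: [49, 34, 11, 3]

Final heap: [49, 34, 11, 3]


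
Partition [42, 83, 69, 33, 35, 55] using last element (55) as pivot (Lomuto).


Pivot: 55
  42 <= 55: advance i (no swap)
  33 <= 55: swap -> [42, 33, 69, 83, 35, 55]
  35 <= 55: swap -> [42, 33, 35, 83, 69, 55]
Place pivot at 3: [42, 33, 35, 55, 69, 83]

Partitioned: [42, 33, 35, 55, 69, 83]


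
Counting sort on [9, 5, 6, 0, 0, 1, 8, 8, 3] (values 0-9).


Input: [9, 5, 6, 0, 0, 1, 8, 8, 3]
Counts: [2, 1, 0, 1, 0, 1, 1, 0, 2, 1]

Sorted: [0, 0, 1, 3, 5, 6, 8, 8, 9]


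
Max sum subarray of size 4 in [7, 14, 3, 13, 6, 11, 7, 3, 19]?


[0:4]: 37
[1:5]: 36
[2:6]: 33
[3:7]: 37
[4:8]: 27
[5:9]: 40

Max: 40 at [5:9]


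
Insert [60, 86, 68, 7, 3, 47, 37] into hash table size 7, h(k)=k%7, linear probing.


Insert 60: h=4 -> slot 4
Insert 86: h=2 -> slot 2
Insert 68: h=5 -> slot 5
Insert 7: h=0 -> slot 0
Insert 3: h=3 -> slot 3
Insert 47: h=5, 1 probes -> slot 6
Insert 37: h=2, 6 probes -> slot 1

Table: [7, 37, 86, 3, 60, 68, 47]


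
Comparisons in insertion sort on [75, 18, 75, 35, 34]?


Algorithm: insertion sort
Input: [75, 18, 75, 35, 34]
Sorted: [18, 34, 35, 75, 75]

9


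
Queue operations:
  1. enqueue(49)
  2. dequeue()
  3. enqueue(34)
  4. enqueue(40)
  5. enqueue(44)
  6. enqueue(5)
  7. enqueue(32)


enqueue(49) -> [49]
dequeue()->49, []
enqueue(34) -> [34]
enqueue(40) -> [34, 40]
enqueue(44) -> [34, 40, 44]
enqueue(5) -> [34, 40, 44, 5]
enqueue(32) -> [34, 40, 44, 5, 32]

Final queue: [34, 40, 44, 5, 32]


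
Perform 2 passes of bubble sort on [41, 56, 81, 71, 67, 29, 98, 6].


Initial: [41, 56, 81, 71, 67, 29, 98, 6]
Pass 1: [41, 56, 71, 67, 29, 81, 6, 98] (4 swaps)
Pass 2: [41, 56, 67, 29, 71, 6, 81, 98] (3 swaps)

After 2 passes: [41, 56, 67, 29, 71, 6, 81, 98]


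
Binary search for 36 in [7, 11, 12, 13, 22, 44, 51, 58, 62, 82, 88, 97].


Step 1: lo=0, hi=11, mid=5, val=44
Step 2: lo=0, hi=4, mid=2, val=12
Step 3: lo=3, hi=4, mid=3, val=13
Step 4: lo=4, hi=4, mid=4, val=22

Not found


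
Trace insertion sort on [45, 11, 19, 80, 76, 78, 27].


Initial: [45, 11, 19, 80, 76, 78, 27]
Insert 11: [11, 45, 19, 80, 76, 78, 27]
Insert 19: [11, 19, 45, 80, 76, 78, 27]
Insert 80: [11, 19, 45, 80, 76, 78, 27]
Insert 76: [11, 19, 45, 76, 80, 78, 27]
Insert 78: [11, 19, 45, 76, 78, 80, 27]
Insert 27: [11, 19, 27, 45, 76, 78, 80]

Sorted: [11, 19, 27, 45, 76, 78, 80]


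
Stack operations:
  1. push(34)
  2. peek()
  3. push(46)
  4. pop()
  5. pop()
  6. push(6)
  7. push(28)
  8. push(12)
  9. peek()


push(34) -> [34]
peek()->34
push(46) -> [34, 46]
pop()->46, [34]
pop()->34, []
push(6) -> [6]
push(28) -> [6, 28]
push(12) -> [6, 28, 12]
peek()->12

Final stack: [6, 28, 12]


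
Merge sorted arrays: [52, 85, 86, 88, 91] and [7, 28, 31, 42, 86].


Take 7 from B
Take 28 from B
Take 31 from B
Take 42 from B
Take 52 from A
Take 85 from A
Take 86 from A
Take 86 from B

Merged: [7, 28, 31, 42, 52, 85, 86, 86, 88, 91]


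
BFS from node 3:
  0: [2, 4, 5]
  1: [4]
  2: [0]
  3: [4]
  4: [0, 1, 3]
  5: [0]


Visit 3, enqueue [4]
Visit 4, enqueue [0, 1]
Visit 0, enqueue [2, 5]
Visit 1, enqueue []
Visit 2, enqueue []
Visit 5, enqueue []

BFS order: [3, 4, 0, 1, 2, 5]


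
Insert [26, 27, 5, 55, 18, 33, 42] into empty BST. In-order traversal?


Insert 26: root
Insert 27: R from 26
Insert 5: L from 26
Insert 55: R from 26 -> R from 27
Insert 18: L from 26 -> R from 5
Insert 33: R from 26 -> R from 27 -> L from 55
Insert 42: R from 26 -> R from 27 -> L from 55 -> R from 33

In-order: [5, 18, 26, 27, 33, 42, 55]


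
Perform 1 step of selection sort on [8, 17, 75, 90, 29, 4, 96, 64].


Initial: [8, 17, 75, 90, 29, 4, 96, 64]
Step 1: min=4 at 5
  Swap: [4, 17, 75, 90, 29, 8, 96, 64]

After 1 step: [4, 17, 75, 90, 29, 8, 96, 64]


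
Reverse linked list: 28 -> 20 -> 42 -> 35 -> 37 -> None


Step 1: curr=28, set curr.next=prev(None) | reversed so far: 28
Step 2: curr=20, set curr.next=prev(28) | reversed so far: 20 -> 28
Step 3: curr=42, set curr.next=prev(20) | reversed so far: 42 -> 20 -> 28
Step 4: curr=35, set curr.next=prev(42) | reversed so far: 35 -> 42 -> 20 -> 28
Step 5: curr=37, set curr.next=prev(35) | reversed so far: 37 -> 35 -> 42 -> 20 -> 28

37 -> 35 -> 42 -> 20 -> 28 -> None


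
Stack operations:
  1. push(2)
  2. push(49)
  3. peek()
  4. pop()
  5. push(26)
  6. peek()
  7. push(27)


push(2) -> [2]
push(49) -> [2, 49]
peek()->49
pop()->49, [2]
push(26) -> [2, 26]
peek()->26
push(27) -> [2, 26, 27]

Final stack: [2, 26, 27]


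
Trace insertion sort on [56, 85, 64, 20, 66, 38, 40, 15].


Initial: [56, 85, 64, 20, 66, 38, 40, 15]
Insert 85: [56, 85, 64, 20, 66, 38, 40, 15]
Insert 64: [56, 64, 85, 20, 66, 38, 40, 15]
Insert 20: [20, 56, 64, 85, 66, 38, 40, 15]
Insert 66: [20, 56, 64, 66, 85, 38, 40, 15]
Insert 38: [20, 38, 56, 64, 66, 85, 40, 15]
Insert 40: [20, 38, 40, 56, 64, 66, 85, 15]
Insert 15: [15, 20, 38, 40, 56, 64, 66, 85]

Sorted: [15, 20, 38, 40, 56, 64, 66, 85]


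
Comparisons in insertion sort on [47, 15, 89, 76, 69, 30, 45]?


Algorithm: insertion sort
Input: [47, 15, 89, 76, 69, 30, 45]
Sorted: [15, 30, 45, 47, 69, 76, 89]

17


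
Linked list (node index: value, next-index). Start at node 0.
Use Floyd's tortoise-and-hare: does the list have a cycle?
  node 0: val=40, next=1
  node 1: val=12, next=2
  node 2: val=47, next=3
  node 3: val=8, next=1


Floyd's tortoise (slow, +1) and hare (fast, +2):
  init: slow=0, fast=0
  step 1: slow=1, fast=2
  step 2: slow=2, fast=1
  step 3: slow=3, fast=3
  slow == fast at node 3: cycle detected

Cycle: yes


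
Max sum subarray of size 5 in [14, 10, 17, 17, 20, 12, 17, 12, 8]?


[0:5]: 78
[1:6]: 76
[2:7]: 83
[3:8]: 78
[4:9]: 69

Max: 83 at [2:7]


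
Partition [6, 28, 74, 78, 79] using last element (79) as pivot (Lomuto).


Pivot: 79
  6 <= 79: advance i (no swap)
  28 <= 79: advance i (no swap)
  74 <= 79: advance i (no swap)
  78 <= 79: advance i (no swap)
Place pivot at 4: [6, 28, 74, 78, 79]

Partitioned: [6, 28, 74, 78, 79]


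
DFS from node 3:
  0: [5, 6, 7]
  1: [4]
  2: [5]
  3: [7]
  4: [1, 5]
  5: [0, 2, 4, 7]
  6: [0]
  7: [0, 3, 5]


Visit 3, push [7]
Visit 7, push [5, 0]
Visit 0, push [6, 5]
Visit 5, push [4, 2]
Visit 2, push []
Visit 4, push [1]
Visit 1, push []
Visit 6, push []

DFS order: [3, 7, 0, 5, 2, 4, 1, 6]


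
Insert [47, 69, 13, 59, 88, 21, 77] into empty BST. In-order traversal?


Insert 47: root
Insert 69: R from 47
Insert 13: L from 47
Insert 59: R from 47 -> L from 69
Insert 88: R from 47 -> R from 69
Insert 21: L from 47 -> R from 13
Insert 77: R from 47 -> R from 69 -> L from 88

In-order: [13, 21, 47, 59, 69, 77, 88]


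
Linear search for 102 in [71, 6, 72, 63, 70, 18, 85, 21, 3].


i=0: 71!=102
i=1: 6!=102
i=2: 72!=102
i=3: 63!=102
i=4: 70!=102
i=5: 18!=102
i=6: 85!=102
i=7: 21!=102
i=8: 3!=102

Not found, 9 comps


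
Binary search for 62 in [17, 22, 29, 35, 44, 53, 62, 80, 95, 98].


Step 1: lo=0, hi=9, mid=4, val=44
Step 2: lo=5, hi=9, mid=7, val=80
Step 3: lo=5, hi=6, mid=5, val=53
Step 4: lo=6, hi=6, mid=6, val=62

Found at index 6


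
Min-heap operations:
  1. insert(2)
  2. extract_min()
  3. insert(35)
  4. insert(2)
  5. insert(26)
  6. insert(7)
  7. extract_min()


insert(2) -> [2]
extract_min()->2, []
insert(35) -> [35]
insert(2) -> [2, 35]
insert(26) -> [2, 35, 26]
insert(7) -> [2, 7, 26, 35]
extract_min()->2, [7, 35, 26]

Final heap: [7, 35, 26]


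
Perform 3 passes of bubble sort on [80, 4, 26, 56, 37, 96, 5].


Initial: [80, 4, 26, 56, 37, 96, 5]
Pass 1: [4, 26, 56, 37, 80, 5, 96] (5 swaps)
Pass 2: [4, 26, 37, 56, 5, 80, 96] (2 swaps)
Pass 3: [4, 26, 37, 5, 56, 80, 96] (1 swaps)

After 3 passes: [4, 26, 37, 5, 56, 80, 96]


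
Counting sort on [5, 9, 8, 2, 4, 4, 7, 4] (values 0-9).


Input: [5, 9, 8, 2, 4, 4, 7, 4]
Counts: [0, 0, 1, 0, 3, 1, 0, 1, 1, 1]

Sorted: [2, 4, 4, 4, 5, 7, 8, 9]


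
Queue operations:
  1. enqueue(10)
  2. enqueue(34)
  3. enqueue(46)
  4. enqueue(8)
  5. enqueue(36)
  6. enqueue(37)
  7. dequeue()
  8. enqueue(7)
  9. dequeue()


enqueue(10) -> [10]
enqueue(34) -> [10, 34]
enqueue(46) -> [10, 34, 46]
enqueue(8) -> [10, 34, 46, 8]
enqueue(36) -> [10, 34, 46, 8, 36]
enqueue(37) -> [10, 34, 46, 8, 36, 37]
dequeue()->10, [34, 46, 8, 36, 37]
enqueue(7) -> [34, 46, 8, 36, 37, 7]
dequeue()->34, [46, 8, 36, 37, 7]

Final queue: [46, 8, 36, 37, 7]


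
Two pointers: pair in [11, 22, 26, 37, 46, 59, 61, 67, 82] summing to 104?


lo=0(11)+hi=8(82)=93
lo=1(22)+hi=8(82)=104

Yes: 22+82=104


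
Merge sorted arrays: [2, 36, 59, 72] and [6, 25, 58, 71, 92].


Take 2 from A
Take 6 from B
Take 25 from B
Take 36 from A
Take 58 from B
Take 59 from A
Take 71 from B
Take 72 from A

Merged: [2, 6, 25, 36, 58, 59, 71, 72, 92]


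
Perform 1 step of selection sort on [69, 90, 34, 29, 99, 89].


Initial: [69, 90, 34, 29, 99, 89]
Step 1: min=29 at 3
  Swap: [29, 90, 34, 69, 99, 89]

After 1 step: [29, 90, 34, 69, 99, 89]


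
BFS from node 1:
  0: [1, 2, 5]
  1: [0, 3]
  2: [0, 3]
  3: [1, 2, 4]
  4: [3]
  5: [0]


Visit 1, enqueue [0, 3]
Visit 0, enqueue [2, 5]
Visit 3, enqueue [4]
Visit 2, enqueue []
Visit 5, enqueue []
Visit 4, enqueue []

BFS order: [1, 0, 3, 2, 5, 4]


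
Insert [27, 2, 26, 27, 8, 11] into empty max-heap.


Insert 27: [27]
Insert 2: [27, 2]
Insert 26: [27, 2, 26]
Insert 27: [27, 27, 26, 2]
Insert 8: [27, 27, 26, 2, 8]
Insert 11: [27, 27, 26, 2, 8, 11]

Final heap: [27, 27, 26, 2, 8, 11]


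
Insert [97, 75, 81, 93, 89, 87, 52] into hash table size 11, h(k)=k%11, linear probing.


Insert 97: h=9 -> slot 9
Insert 75: h=9, 1 probes -> slot 10
Insert 81: h=4 -> slot 4
Insert 93: h=5 -> slot 5
Insert 89: h=1 -> slot 1
Insert 87: h=10, 1 probes -> slot 0
Insert 52: h=8 -> slot 8

Table: [87, 89, None, None, 81, 93, None, None, 52, 97, 75]


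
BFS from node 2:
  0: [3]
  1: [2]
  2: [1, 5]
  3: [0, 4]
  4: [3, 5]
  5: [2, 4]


Visit 2, enqueue [1, 5]
Visit 1, enqueue []
Visit 5, enqueue [4]
Visit 4, enqueue [3]
Visit 3, enqueue [0]
Visit 0, enqueue []

BFS order: [2, 1, 5, 4, 3, 0]


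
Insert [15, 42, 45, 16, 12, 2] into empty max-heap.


Insert 15: [15]
Insert 42: [42, 15]
Insert 45: [45, 15, 42]
Insert 16: [45, 16, 42, 15]
Insert 12: [45, 16, 42, 15, 12]
Insert 2: [45, 16, 42, 15, 12, 2]

Final heap: [45, 16, 42, 15, 12, 2]


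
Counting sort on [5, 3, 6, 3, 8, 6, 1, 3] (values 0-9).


Input: [5, 3, 6, 3, 8, 6, 1, 3]
Counts: [0, 1, 0, 3, 0, 1, 2, 0, 1, 0]

Sorted: [1, 3, 3, 3, 5, 6, 6, 8]


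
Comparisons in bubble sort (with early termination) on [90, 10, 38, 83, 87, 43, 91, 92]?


Algorithm: bubble sort (with early termination)
Input: [90, 10, 38, 83, 87, 43, 91, 92]
Sorted: [10, 38, 43, 83, 87, 90, 91, 92]

22


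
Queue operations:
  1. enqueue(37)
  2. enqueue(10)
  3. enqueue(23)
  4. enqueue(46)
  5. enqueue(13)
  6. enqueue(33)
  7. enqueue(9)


enqueue(37) -> [37]
enqueue(10) -> [37, 10]
enqueue(23) -> [37, 10, 23]
enqueue(46) -> [37, 10, 23, 46]
enqueue(13) -> [37, 10, 23, 46, 13]
enqueue(33) -> [37, 10, 23, 46, 13, 33]
enqueue(9) -> [37, 10, 23, 46, 13, 33, 9]

Final queue: [37, 10, 23, 46, 13, 33, 9]


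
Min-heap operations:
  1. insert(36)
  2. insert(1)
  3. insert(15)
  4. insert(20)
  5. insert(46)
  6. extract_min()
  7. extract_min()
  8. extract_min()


insert(36) -> [36]
insert(1) -> [1, 36]
insert(15) -> [1, 36, 15]
insert(20) -> [1, 20, 15, 36]
insert(46) -> [1, 20, 15, 36, 46]
extract_min()->1, [15, 20, 46, 36]
extract_min()->15, [20, 36, 46]
extract_min()->20, [36, 46]

Final heap: [36, 46]


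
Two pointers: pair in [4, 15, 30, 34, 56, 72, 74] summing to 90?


lo=0(4)+hi=6(74)=78
lo=1(15)+hi=6(74)=89
lo=2(30)+hi=6(74)=104
lo=2(30)+hi=5(72)=102
lo=2(30)+hi=4(56)=86
lo=3(34)+hi=4(56)=90

Yes: 34+56=90


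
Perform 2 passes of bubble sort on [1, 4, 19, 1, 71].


Initial: [1, 4, 19, 1, 71]
Pass 1: [1, 4, 1, 19, 71] (1 swaps)
Pass 2: [1, 1, 4, 19, 71] (1 swaps)

After 2 passes: [1, 1, 4, 19, 71]


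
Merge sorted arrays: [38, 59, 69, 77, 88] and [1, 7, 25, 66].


Take 1 from B
Take 7 from B
Take 25 from B
Take 38 from A
Take 59 from A
Take 66 from B

Merged: [1, 7, 25, 38, 59, 66, 69, 77, 88]


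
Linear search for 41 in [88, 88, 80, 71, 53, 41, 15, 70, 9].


i=0: 88!=41
i=1: 88!=41
i=2: 80!=41
i=3: 71!=41
i=4: 53!=41
i=5: 41==41 found!

Found at 5, 6 comps


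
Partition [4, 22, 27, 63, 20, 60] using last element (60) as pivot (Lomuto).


Pivot: 60
  4 <= 60: advance i (no swap)
  22 <= 60: advance i (no swap)
  27 <= 60: advance i (no swap)
  20 <= 60: swap -> [4, 22, 27, 20, 63, 60]
Place pivot at 4: [4, 22, 27, 20, 60, 63]

Partitioned: [4, 22, 27, 20, 60, 63]


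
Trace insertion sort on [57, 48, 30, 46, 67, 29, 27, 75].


Initial: [57, 48, 30, 46, 67, 29, 27, 75]
Insert 48: [48, 57, 30, 46, 67, 29, 27, 75]
Insert 30: [30, 48, 57, 46, 67, 29, 27, 75]
Insert 46: [30, 46, 48, 57, 67, 29, 27, 75]
Insert 67: [30, 46, 48, 57, 67, 29, 27, 75]
Insert 29: [29, 30, 46, 48, 57, 67, 27, 75]
Insert 27: [27, 29, 30, 46, 48, 57, 67, 75]
Insert 75: [27, 29, 30, 46, 48, 57, 67, 75]

Sorted: [27, 29, 30, 46, 48, 57, 67, 75]


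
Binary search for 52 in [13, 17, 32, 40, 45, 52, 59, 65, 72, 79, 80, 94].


Step 1: lo=0, hi=11, mid=5, val=52

Found at index 5


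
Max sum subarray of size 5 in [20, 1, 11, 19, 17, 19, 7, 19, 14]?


[0:5]: 68
[1:6]: 67
[2:7]: 73
[3:8]: 81
[4:9]: 76

Max: 81 at [3:8]


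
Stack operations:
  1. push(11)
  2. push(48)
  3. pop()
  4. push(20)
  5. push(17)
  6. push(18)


push(11) -> [11]
push(48) -> [11, 48]
pop()->48, [11]
push(20) -> [11, 20]
push(17) -> [11, 20, 17]
push(18) -> [11, 20, 17, 18]

Final stack: [11, 20, 17, 18]


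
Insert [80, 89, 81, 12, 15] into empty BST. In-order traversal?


Insert 80: root
Insert 89: R from 80
Insert 81: R from 80 -> L from 89
Insert 12: L from 80
Insert 15: L from 80 -> R from 12

In-order: [12, 15, 80, 81, 89]


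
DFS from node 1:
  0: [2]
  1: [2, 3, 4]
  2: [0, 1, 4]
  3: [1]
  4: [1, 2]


Visit 1, push [4, 3, 2]
Visit 2, push [4, 0]
Visit 0, push []
Visit 4, push []
Visit 3, push []

DFS order: [1, 2, 0, 4, 3]


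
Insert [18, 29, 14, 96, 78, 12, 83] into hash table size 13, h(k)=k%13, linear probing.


Insert 18: h=5 -> slot 5
Insert 29: h=3 -> slot 3
Insert 14: h=1 -> slot 1
Insert 96: h=5, 1 probes -> slot 6
Insert 78: h=0 -> slot 0
Insert 12: h=12 -> slot 12
Insert 83: h=5, 2 probes -> slot 7

Table: [78, 14, None, 29, None, 18, 96, 83, None, None, None, None, 12]


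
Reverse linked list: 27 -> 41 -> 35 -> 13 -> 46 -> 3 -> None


Step 1: curr=27, set curr.next=prev(None) | reversed so far: 27
Step 2: curr=41, set curr.next=prev(27) | reversed so far: 41 -> 27
Step 3: curr=35, set curr.next=prev(41) | reversed so far: 35 -> 41 -> 27
Step 4: curr=13, set curr.next=prev(35) | reversed so far: 13 -> 35 -> 41 -> 27
Step 5: curr=46, set curr.next=prev(13) | reversed so far: 46 -> 13 -> 35 -> 41 -> 27
Step 6: curr=3, set curr.next=prev(46) | reversed so far: 3 -> 46 -> 13 -> 35 -> 41 -> 27

3 -> 46 -> 13 -> 35 -> 41 -> 27 -> None


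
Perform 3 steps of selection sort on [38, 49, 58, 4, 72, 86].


Initial: [38, 49, 58, 4, 72, 86]
Step 1: min=4 at 3
  Swap: [4, 49, 58, 38, 72, 86]
Step 2: min=38 at 3
  Swap: [4, 38, 58, 49, 72, 86]
Step 3: min=49 at 3
  Swap: [4, 38, 49, 58, 72, 86]

After 3 steps: [4, 38, 49, 58, 72, 86]


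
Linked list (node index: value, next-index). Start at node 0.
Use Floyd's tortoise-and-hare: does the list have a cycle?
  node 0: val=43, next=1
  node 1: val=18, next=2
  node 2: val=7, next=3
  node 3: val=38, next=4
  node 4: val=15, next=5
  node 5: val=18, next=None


Floyd's tortoise (slow, +1) and hare (fast, +2):
  init: slow=0, fast=0
  step 1: slow=1, fast=2
  step 2: slow=2, fast=4
  step 3: fast 4->5->None, no cycle

Cycle: no


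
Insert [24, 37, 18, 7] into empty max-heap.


Insert 24: [24]
Insert 37: [37, 24]
Insert 18: [37, 24, 18]
Insert 7: [37, 24, 18, 7]

Final heap: [37, 24, 18, 7]


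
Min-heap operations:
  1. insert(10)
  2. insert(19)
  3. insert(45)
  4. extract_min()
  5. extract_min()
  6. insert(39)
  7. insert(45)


insert(10) -> [10]
insert(19) -> [10, 19]
insert(45) -> [10, 19, 45]
extract_min()->10, [19, 45]
extract_min()->19, [45]
insert(39) -> [39, 45]
insert(45) -> [39, 45, 45]

Final heap: [39, 45, 45]


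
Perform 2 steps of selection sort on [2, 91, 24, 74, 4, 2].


Initial: [2, 91, 24, 74, 4, 2]
Step 1: min=2 at 0
  Swap: [2, 91, 24, 74, 4, 2]
Step 2: min=2 at 5
  Swap: [2, 2, 24, 74, 4, 91]

After 2 steps: [2, 2, 24, 74, 4, 91]


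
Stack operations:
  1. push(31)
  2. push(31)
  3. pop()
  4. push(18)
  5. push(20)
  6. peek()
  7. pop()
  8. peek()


push(31) -> [31]
push(31) -> [31, 31]
pop()->31, [31]
push(18) -> [31, 18]
push(20) -> [31, 18, 20]
peek()->20
pop()->20, [31, 18]
peek()->18

Final stack: [31, 18]


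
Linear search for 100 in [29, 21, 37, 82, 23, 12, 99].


i=0: 29!=100
i=1: 21!=100
i=2: 37!=100
i=3: 82!=100
i=4: 23!=100
i=5: 12!=100
i=6: 99!=100

Not found, 7 comps


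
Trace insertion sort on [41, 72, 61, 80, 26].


Initial: [41, 72, 61, 80, 26]
Insert 72: [41, 72, 61, 80, 26]
Insert 61: [41, 61, 72, 80, 26]
Insert 80: [41, 61, 72, 80, 26]
Insert 26: [26, 41, 61, 72, 80]

Sorted: [26, 41, 61, 72, 80]


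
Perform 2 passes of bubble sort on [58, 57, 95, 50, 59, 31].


Initial: [58, 57, 95, 50, 59, 31]
Pass 1: [57, 58, 50, 59, 31, 95] (4 swaps)
Pass 2: [57, 50, 58, 31, 59, 95] (2 swaps)

After 2 passes: [57, 50, 58, 31, 59, 95]


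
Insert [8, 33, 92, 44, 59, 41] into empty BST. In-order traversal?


Insert 8: root
Insert 33: R from 8
Insert 92: R from 8 -> R from 33
Insert 44: R from 8 -> R from 33 -> L from 92
Insert 59: R from 8 -> R from 33 -> L from 92 -> R from 44
Insert 41: R from 8 -> R from 33 -> L from 92 -> L from 44

In-order: [8, 33, 41, 44, 59, 92]


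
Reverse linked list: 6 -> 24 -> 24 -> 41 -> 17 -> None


Step 1: curr=6, set curr.next=prev(None) | reversed so far: 6
Step 2: curr=24, set curr.next=prev(6) | reversed so far: 24 -> 6
Step 3: curr=24, set curr.next=prev(24) | reversed so far: 24 -> 24 -> 6
Step 4: curr=41, set curr.next=prev(24) | reversed so far: 41 -> 24 -> 24 -> 6
Step 5: curr=17, set curr.next=prev(41) | reversed so far: 17 -> 41 -> 24 -> 24 -> 6

17 -> 41 -> 24 -> 24 -> 6 -> None


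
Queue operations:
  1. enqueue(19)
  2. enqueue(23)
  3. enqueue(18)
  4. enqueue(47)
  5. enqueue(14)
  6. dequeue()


enqueue(19) -> [19]
enqueue(23) -> [19, 23]
enqueue(18) -> [19, 23, 18]
enqueue(47) -> [19, 23, 18, 47]
enqueue(14) -> [19, 23, 18, 47, 14]
dequeue()->19, [23, 18, 47, 14]

Final queue: [23, 18, 47, 14]


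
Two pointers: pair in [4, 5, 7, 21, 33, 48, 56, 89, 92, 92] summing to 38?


lo=0(4)+hi=9(92)=96
lo=0(4)+hi=8(92)=96
lo=0(4)+hi=7(89)=93
lo=0(4)+hi=6(56)=60
lo=0(4)+hi=5(48)=52
lo=0(4)+hi=4(33)=37
lo=1(5)+hi=4(33)=38

Yes: 5+33=38


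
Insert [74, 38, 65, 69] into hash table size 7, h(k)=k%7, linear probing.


Insert 74: h=4 -> slot 4
Insert 38: h=3 -> slot 3
Insert 65: h=2 -> slot 2
Insert 69: h=6 -> slot 6

Table: [None, None, 65, 38, 74, None, 69]


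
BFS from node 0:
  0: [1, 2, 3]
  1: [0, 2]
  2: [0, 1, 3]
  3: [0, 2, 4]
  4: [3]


Visit 0, enqueue [1, 2, 3]
Visit 1, enqueue []
Visit 2, enqueue []
Visit 3, enqueue [4]
Visit 4, enqueue []

BFS order: [0, 1, 2, 3, 4]


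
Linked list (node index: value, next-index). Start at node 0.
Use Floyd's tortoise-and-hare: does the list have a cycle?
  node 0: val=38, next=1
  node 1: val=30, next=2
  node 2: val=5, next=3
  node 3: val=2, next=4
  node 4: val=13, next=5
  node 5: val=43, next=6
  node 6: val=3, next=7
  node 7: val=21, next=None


Floyd's tortoise (slow, +1) and hare (fast, +2):
  init: slow=0, fast=0
  step 1: slow=1, fast=2
  step 2: slow=2, fast=4
  step 3: slow=3, fast=6
  step 4: fast 6->7->None, no cycle

Cycle: no


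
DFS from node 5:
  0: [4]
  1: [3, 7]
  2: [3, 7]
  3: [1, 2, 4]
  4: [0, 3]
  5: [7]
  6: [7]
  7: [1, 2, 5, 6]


Visit 5, push [7]
Visit 7, push [6, 2, 1]
Visit 1, push [3]
Visit 3, push [4, 2]
Visit 2, push []
Visit 4, push [0]
Visit 0, push []
Visit 6, push []

DFS order: [5, 7, 1, 3, 2, 4, 0, 6]


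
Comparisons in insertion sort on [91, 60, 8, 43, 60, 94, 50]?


Algorithm: insertion sort
Input: [91, 60, 8, 43, 60, 94, 50]
Sorted: [8, 43, 50, 60, 60, 91, 94]

14


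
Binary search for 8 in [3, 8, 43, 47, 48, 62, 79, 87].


Step 1: lo=0, hi=7, mid=3, val=47
Step 2: lo=0, hi=2, mid=1, val=8

Found at index 1


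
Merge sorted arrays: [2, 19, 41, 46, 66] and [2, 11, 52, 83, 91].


Take 2 from A
Take 2 from B
Take 11 from B
Take 19 from A
Take 41 from A
Take 46 from A
Take 52 from B
Take 66 from A

Merged: [2, 2, 11, 19, 41, 46, 52, 66, 83, 91]


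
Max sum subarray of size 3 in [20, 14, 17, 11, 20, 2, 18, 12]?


[0:3]: 51
[1:4]: 42
[2:5]: 48
[3:6]: 33
[4:7]: 40
[5:8]: 32

Max: 51 at [0:3]


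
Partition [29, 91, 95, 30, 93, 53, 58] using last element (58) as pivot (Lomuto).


Pivot: 58
  29 <= 58: advance i (no swap)
  30 <= 58: swap -> [29, 30, 95, 91, 93, 53, 58]
  53 <= 58: swap -> [29, 30, 53, 91, 93, 95, 58]
Place pivot at 3: [29, 30, 53, 58, 93, 95, 91]

Partitioned: [29, 30, 53, 58, 93, 95, 91]


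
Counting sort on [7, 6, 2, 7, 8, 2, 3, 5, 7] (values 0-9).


Input: [7, 6, 2, 7, 8, 2, 3, 5, 7]
Counts: [0, 0, 2, 1, 0, 1, 1, 3, 1, 0]

Sorted: [2, 2, 3, 5, 6, 7, 7, 7, 8]


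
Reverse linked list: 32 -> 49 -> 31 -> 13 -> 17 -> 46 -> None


Step 1: curr=32, set curr.next=prev(None) | reversed so far: 32
Step 2: curr=49, set curr.next=prev(32) | reversed so far: 49 -> 32
Step 3: curr=31, set curr.next=prev(49) | reversed so far: 31 -> 49 -> 32
Step 4: curr=13, set curr.next=prev(31) | reversed so far: 13 -> 31 -> 49 -> 32
Step 5: curr=17, set curr.next=prev(13) | reversed so far: 17 -> 13 -> 31 -> 49 -> 32
Step 6: curr=46, set curr.next=prev(17) | reversed so far: 46 -> 17 -> 13 -> 31 -> 49 -> 32

46 -> 17 -> 13 -> 31 -> 49 -> 32 -> None


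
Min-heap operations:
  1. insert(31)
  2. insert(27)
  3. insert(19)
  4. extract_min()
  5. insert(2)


insert(31) -> [31]
insert(27) -> [27, 31]
insert(19) -> [19, 31, 27]
extract_min()->19, [27, 31]
insert(2) -> [2, 31, 27]

Final heap: [2, 31, 27]


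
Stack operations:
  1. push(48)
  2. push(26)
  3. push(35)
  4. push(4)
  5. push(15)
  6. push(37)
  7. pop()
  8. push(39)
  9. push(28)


push(48) -> [48]
push(26) -> [48, 26]
push(35) -> [48, 26, 35]
push(4) -> [48, 26, 35, 4]
push(15) -> [48, 26, 35, 4, 15]
push(37) -> [48, 26, 35, 4, 15, 37]
pop()->37, [48, 26, 35, 4, 15]
push(39) -> [48, 26, 35, 4, 15, 39]
push(28) -> [48, 26, 35, 4, 15, 39, 28]

Final stack: [48, 26, 35, 4, 15, 39, 28]


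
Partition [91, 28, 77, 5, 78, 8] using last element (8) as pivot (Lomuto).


Pivot: 8
  5 <= 8: swap -> [5, 28, 77, 91, 78, 8]
Place pivot at 1: [5, 8, 77, 91, 78, 28]

Partitioned: [5, 8, 77, 91, 78, 28]


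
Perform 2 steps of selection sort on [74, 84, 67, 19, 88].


Initial: [74, 84, 67, 19, 88]
Step 1: min=19 at 3
  Swap: [19, 84, 67, 74, 88]
Step 2: min=67 at 2
  Swap: [19, 67, 84, 74, 88]

After 2 steps: [19, 67, 84, 74, 88]


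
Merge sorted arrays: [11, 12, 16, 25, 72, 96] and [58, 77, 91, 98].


Take 11 from A
Take 12 from A
Take 16 from A
Take 25 from A
Take 58 from B
Take 72 from A
Take 77 from B
Take 91 from B
Take 96 from A

Merged: [11, 12, 16, 25, 58, 72, 77, 91, 96, 98]


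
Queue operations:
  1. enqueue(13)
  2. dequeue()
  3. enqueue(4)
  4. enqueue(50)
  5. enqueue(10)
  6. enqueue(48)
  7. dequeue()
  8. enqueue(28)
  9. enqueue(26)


enqueue(13) -> [13]
dequeue()->13, []
enqueue(4) -> [4]
enqueue(50) -> [4, 50]
enqueue(10) -> [4, 50, 10]
enqueue(48) -> [4, 50, 10, 48]
dequeue()->4, [50, 10, 48]
enqueue(28) -> [50, 10, 48, 28]
enqueue(26) -> [50, 10, 48, 28, 26]

Final queue: [50, 10, 48, 28, 26]


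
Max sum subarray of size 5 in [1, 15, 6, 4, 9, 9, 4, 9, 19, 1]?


[0:5]: 35
[1:6]: 43
[2:7]: 32
[3:8]: 35
[4:9]: 50
[5:10]: 42

Max: 50 at [4:9]


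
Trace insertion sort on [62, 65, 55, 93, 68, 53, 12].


Initial: [62, 65, 55, 93, 68, 53, 12]
Insert 65: [62, 65, 55, 93, 68, 53, 12]
Insert 55: [55, 62, 65, 93, 68, 53, 12]
Insert 93: [55, 62, 65, 93, 68, 53, 12]
Insert 68: [55, 62, 65, 68, 93, 53, 12]
Insert 53: [53, 55, 62, 65, 68, 93, 12]
Insert 12: [12, 53, 55, 62, 65, 68, 93]

Sorted: [12, 53, 55, 62, 65, 68, 93]


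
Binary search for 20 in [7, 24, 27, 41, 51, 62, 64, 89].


Step 1: lo=0, hi=7, mid=3, val=41
Step 2: lo=0, hi=2, mid=1, val=24
Step 3: lo=0, hi=0, mid=0, val=7

Not found


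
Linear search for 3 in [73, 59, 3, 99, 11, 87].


i=0: 73!=3
i=1: 59!=3
i=2: 3==3 found!

Found at 2, 3 comps


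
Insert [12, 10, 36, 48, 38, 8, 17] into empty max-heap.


Insert 12: [12]
Insert 10: [12, 10]
Insert 36: [36, 10, 12]
Insert 48: [48, 36, 12, 10]
Insert 38: [48, 38, 12, 10, 36]
Insert 8: [48, 38, 12, 10, 36, 8]
Insert 17: [48, 38, 17, 10, 36, 8, 12]

Final heap: [48, 38, 17, 10, 36, 8, 12]


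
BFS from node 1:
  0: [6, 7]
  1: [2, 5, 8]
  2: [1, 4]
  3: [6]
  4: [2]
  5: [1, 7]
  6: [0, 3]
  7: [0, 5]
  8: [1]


Visit 1, enqueue [2, 5, 8]
Visit 2, enqueue [4]
Visit 5, enqueue [7]
Visit 8, enqueue []
Visit 4, enqueue []
Visit 7, enqueue [0]
Visit 0, enqueue [6]
Visit 6, enqueue [3]
Visit 3, enqueue []

BFS order: [1, 2, 5, 8, 4, 7, 0, 6, 3]


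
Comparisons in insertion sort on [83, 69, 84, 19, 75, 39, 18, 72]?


Algorithm: insertion sort
Input: [83, 69, 84, 19, 75, 39, 18, 72]
Sorted: [18, 19, 39, 69, 72, 75, 83, 84]

23


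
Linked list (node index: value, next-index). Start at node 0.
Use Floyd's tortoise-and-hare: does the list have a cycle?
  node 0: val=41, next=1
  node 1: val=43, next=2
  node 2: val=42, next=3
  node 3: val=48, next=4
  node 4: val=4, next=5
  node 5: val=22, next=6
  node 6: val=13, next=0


Floyd's tortoise (slow, +1) and hare (fast, +2):
  init: slow=0, fast=0
  step 1: slow=1, fast=2
  step 2: slow=2, fast=4
  step 3: slow=3, fast=6
  step 4: slow=4, fast=1
  step 5: slow=5, fast=3
  step 6: slow=6, fast=5
  step 7: slow=0, fast=0
  slow == fast at node 0: cycle detected

Cycle: yes


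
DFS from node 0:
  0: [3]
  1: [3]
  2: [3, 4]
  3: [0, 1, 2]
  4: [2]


Visit 0, push [3]
Visit 3, push [2, 1]
Visit 1, push []
Visit 2, push [4]
Visit 4, push []

DFS order: [0, 3, 1, 2, 4]


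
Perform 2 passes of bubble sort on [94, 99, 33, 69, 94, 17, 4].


Initial: [94, 99, 33, 69, 94, 17, 4]
Pass 1: [94, 33, 69, 94, 17, 4, 99] (5 swaps)
Pass 2: [33, 69, 94, 17, 4, 94, 99] (4 swaps)

After 2 passes: [33, 69, 94, 17, 4, 94, 99]


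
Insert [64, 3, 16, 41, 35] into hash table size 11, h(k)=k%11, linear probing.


Insert 64: h=9 -> slot 9
Insert 3: h=3 -> slot 3
Insert 16: h=5 -> slot 5
Insert 41: h=8 -> slot 8
Insert 35: h=2 -> slot 2

Table: [None, None, 35, 3, None, 16, None, None, 41, 64, None]


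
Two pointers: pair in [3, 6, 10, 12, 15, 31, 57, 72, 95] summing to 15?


lo=0(3)+hi=8(95)=98
lo=0(3)+hi=7(72)=75
lo=0(3)+hi=6(57)=60
lo=0(3)+hi=5(31)=34
lo=0(3)+hi=4(15)=18
lo=0(3)+hi=3(12)=15

Yes: 3+12=15


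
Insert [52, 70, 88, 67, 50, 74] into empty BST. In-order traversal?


Insert 52: root
Insert 70: R from 52
Insert 88: R from 52 -> R from 70
Insert 67: R from 52 -> L from 70
Insert 50: L from 52
Insert 74: R from 52 -> R from 70 -> L from 88

In-order: [50, 52, 67, 70, 74, 88]


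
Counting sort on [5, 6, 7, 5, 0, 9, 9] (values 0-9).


Input: [5, 6, 7, 5, 0, 9, 9]
Counts: [1, 0, 0, 0, 0, 2, 1, 1, 0, 2]

Sorted: [0, 5, 5, 6, 7, 9, 9]


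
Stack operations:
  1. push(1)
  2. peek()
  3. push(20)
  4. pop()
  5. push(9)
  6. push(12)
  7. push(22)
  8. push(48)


push(1) -> [1]
peek()->1
push(20) -> [1, 20]
pop()->20, [1]
push(9) -> [1, 9]
push(12) -> [1, 9, 12]
push(22) -> [1, 9, 12, 22]
push(48) -> [1, 9, 12, 22, 48]

Final stack: [1, 9, 12, 22, 48]


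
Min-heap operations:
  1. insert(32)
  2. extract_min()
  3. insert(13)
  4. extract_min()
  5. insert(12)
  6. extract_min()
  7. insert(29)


insert(32) -> [32]
extract_min()->32, []
insert(13) -> [13]
extract_min()->13, []
insert(12) -> [12]
extract_min()->12, []
insert(29) -> [29]

Final heap: [29]


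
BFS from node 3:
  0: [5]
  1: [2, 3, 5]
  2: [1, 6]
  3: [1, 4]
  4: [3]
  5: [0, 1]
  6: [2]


Visit 3, enqueue [1, 4]
Visit 1, enqueue [2, 5]
Visit 4, enqueue []
Visit 2, enqueue [6]
Visit 5, enqueue [0]
Visit 6, enqueue []
Visit 0, enqueue []

BFS order: [3, 1, 4, 2, 5, 6, 0]


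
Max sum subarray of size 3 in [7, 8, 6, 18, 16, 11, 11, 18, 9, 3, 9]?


[0:3]: 21
[1:4]: 32
[2:5]: 40
[3:6]: 45
[4:7]: 38
[5:8]: 40
[6:9]: 38
[7:10]: 30
[8:11]: 21

Max: 45 at [3:6]


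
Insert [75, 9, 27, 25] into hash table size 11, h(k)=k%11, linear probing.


Insert 75: h=9 -> slot 9
Insert 9: h=9, 1 probes -> slot 10
Insert 27: h=5 -> slot 5
Insert 25: h=3 -> slot 3

Table: [None, None, None, 25, None, 27, None, None, None, 75, 9]


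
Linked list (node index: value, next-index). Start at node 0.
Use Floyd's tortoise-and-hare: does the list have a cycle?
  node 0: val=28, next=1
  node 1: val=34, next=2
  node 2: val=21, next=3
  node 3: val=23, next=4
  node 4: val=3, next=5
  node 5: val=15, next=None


Floyd's tortoise (slow, +1) and hare (fast, +2):
  init: slow=0, fast=0
  step 1: slow=1, fast=2
  step 2: slow=2, fast=4
  step 3: fast 4->5->None, no cycle

Cycle: no


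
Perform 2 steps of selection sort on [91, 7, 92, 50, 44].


Initial: [91, 7, 92, 50, 44]
Step 1: min=7 at 1
  Swap: [7, 91, 92, 50, 44]
Step 2: min=44 at 4
  Swap: [7, 44, 92, 50, 91]

After 2 steps: [7, 44, 92, 50, 91]


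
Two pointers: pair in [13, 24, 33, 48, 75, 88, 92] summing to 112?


lo=0(13)+hi=6(92)=105
lo=1(24)+hi=6(92)=116
lo=1(24)+hi=5(88)=112

Yes: 24+88=112


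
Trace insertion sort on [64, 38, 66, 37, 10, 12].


Initial: [64, 38, 66, 37, 10, 12]
Insert 38: [38, 64, 66, 37, 10, 12]
Insert 66: [38, 64, 66, 37, 10, 12]
Insert 37: [37, 38, 64, 66, 10, 12]
Insert 10: [10, 37, 38, 64, 66, 12]
Insert 12: [10, 12, 37, 38, 64, 66]

Sorted: [10, 12, 37, 38, 64, 66]


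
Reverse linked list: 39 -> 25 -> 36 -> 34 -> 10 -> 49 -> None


Step 1: curr=39, set curr.next=prev(None) | reversed so far: 39
Step 2: curr=25, set curr.next=prev(39) | reversed so far: 25 -> 39
Step 3: curr=36, set curr.next=prev(25) | reversed so far: 36 -> 25 -> 39
Step 4: curr=34, set curr.next=prev(36) | reversed so far: 34 -> 36 -> 25 -> 39
Step 5: curr=10, set curr.next=prev(34) | reversed so far: 10 -> 34 -> 36 -> 25 -> 39
Step 6: curr=49, set curr.next=prev(10) | reversed so far: 49 -> 10 -> 34 -> 36 -> 25 -> 39

49 -> 10 -> 34 -> 36 -> 25 -> 39 -> None


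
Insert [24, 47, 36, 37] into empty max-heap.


Insert 24: [24]
Insert 47: [47, 24]
Insert 36: [47, 24, 36]
Insert 37: [47, 37, 36, 24]

Final heap: [47, 37, 36, 24]


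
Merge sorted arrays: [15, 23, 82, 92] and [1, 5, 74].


Take 1 from B
Take 5 from B
Take 15 from A
Take 23 from A
Take 74 from B

Merged: [1, 5, 15, 23, 74, 82, 92]


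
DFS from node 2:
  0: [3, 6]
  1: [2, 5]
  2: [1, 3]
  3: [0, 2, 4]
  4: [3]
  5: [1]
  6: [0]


Visit 2, push [3, 1]
Visit 1, push [5]
Visit 5, push []
Visit 3, push [4, 0]
Visit 0, push [6]
Visit 6, push []
Visit 4, push []

DFS order: [2, 1, 5, 3, 0, 6, 4]


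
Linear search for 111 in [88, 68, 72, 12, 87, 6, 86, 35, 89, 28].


i=0: 88!=111
i=1: 68!=111
i=2: 72!=111
i=3: 12!=111
i=4: 87!=111
i=5: 6!=111
i=6: 86!=111
i=7: 35!=111
i=8: 89!=111
i=9: 28!=111

Not found, 10 comps


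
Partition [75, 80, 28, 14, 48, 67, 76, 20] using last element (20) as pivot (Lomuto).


Pivot: 20
  14 <= 20: swap -> [14, 80, 28, 75, 48, 67, 76, 20]
Place pivot at 1: [14, 20, 28, 75, 48, 67, 76, 80]

Partitioned: [14, 20, 28, 75, 48, 67, 76, 80]


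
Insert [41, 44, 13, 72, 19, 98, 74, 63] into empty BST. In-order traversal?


Insert 41: root
Insert 44: R from 41
Insert 13: L from 41
Insert 72: R from 41 -> R from 44
Insert 19: L from 41 -> R from 13
Insert 98: R from 41 -> R from 44 -> R from 72
Insert 74: R from 41 -> R from 44 -> R from 72 -> L from 98
Insert 63: R from 41 -> R from 44 -> L from 72

In-order: [13, 19, 41, 44, 63, 72, 74, 98]


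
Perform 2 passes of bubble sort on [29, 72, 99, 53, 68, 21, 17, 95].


Initial: [29, 72, 99, 53, 68, 21, 17, 95]
Pass 1: [29, 72, 53, 68, 21, 17, 95, 99] (5 swaps)
Pass 2: [29, 53, 68, 21, 17, 72, 95, 99] (4 swaps)

After 2 passes: [29, 53, 68, 21, 17, 72, 95, 99]


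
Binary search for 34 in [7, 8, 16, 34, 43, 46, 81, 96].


Step 1: lo=0, hi=7, mid=3, val=34

Found at index 3


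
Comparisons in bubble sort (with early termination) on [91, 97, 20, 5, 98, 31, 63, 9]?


Algorithm: bubble sort (with early termination)
Input: [91, 97, 20, 5, 98, 31, 63, 9]
Sorted: [5, 9, 20, 31, 63, 91, 97, 98]

28


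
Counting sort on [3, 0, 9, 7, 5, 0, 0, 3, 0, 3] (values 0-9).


Input: [3, 0, 9, 7, 5, 0, 0, 3, 0, 3]
Counts: [4, 0, 0, 3, 0, 1, 0, 1, 0, 1]

Sorted: [0, 0, 0, 0, 3, 3, 3, 5, 7, 9]


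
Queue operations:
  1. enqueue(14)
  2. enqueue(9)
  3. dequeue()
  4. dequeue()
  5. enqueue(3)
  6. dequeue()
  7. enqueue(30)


enqueue(14) -> [14]
enqueue(9) -> [14, 9]
dequeue()->14, [9]
dequeue()->9, []
enqueue(3) -> [3]
dequeue()->3, []
enqueue(30) -> [30]

Final queue: [30]


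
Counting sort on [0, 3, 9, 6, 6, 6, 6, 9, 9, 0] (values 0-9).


Input: [0, 3, 9, 6, 6, 6, 6, 9, 9, 0]
Counts: [2, 0, 0, 1, 0, 0, 4, 0, 0, 3]

Sorted: [0, 0, 3, 6, 6, 6, 6, 9, 9, 9]


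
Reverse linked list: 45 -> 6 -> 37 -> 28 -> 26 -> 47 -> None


Step 1: curr=45, set curr.next=prev(None) | reversed so far: 45
Step 2: curr=6, set curr.next=prev(45) | reversed so far: 6 -> 45
Step 3: curr=37, set curr.next=prev(6) | reversed so far: 37 -> 6 -> 45
Step 4: curr=28, set curr.next=prev(37) | reversed so far: 28 -> 37 -> 6 -> 45
Step 5: curr=26, set curr.next=prev(28) | reversed so far: 26 -> 28 -> 37 -> 6 -> 45
Step 6: curr=47, set curr.next=prev(26) | reversed so far: 47 -> 26 -> 28 -> 37 -> 6 -> 45

47 -> 26 -> 28 -> 37 -> 6 -> 45 -> None


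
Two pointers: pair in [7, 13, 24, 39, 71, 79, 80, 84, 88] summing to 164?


lo=0(7)+hi=8(88)=95
lo=1(13)+hi=8(88)=101
lo=2(24)+hi=8(88)=112
lo=3(39)+hi=8(88)=127
lo=4(71)+hi=8(88)=159
lo=5(79)+hi=8(88)=167
lo=5(79)+hi=7(84)=163
lo=6(80)+hi=7(84)=164

Yes: 80+84=164


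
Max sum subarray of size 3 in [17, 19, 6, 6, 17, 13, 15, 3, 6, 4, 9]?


[0:3]: 42
[1:4]: 31
[2:5]: 29
[3:6]: 36
[4:7]: 45
[5:8]: 31
[6:9]: 24
[7:10]: 13
[8:11]: 19

Max: 45 at [4:7]


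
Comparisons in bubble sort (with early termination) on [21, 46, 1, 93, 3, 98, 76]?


Algorithm: bubble sort (with early termination)
Input: [21, 46, 1, 93, 3, 98, 76]
Sorted: [1, 3, 21, 46, 76, 93, 98]

18


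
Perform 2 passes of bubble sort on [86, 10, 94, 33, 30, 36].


Initial: [86, 10, 94, 33, 30, 36]
Pass 1: [10, 86, 33, 30, 36, 94] (4 swaps)
Pass 2: [10, 33, 30, 36, 86, 94] (3 swaps)

After 2 passes: [10, 33, 30, 36, 86, 94]


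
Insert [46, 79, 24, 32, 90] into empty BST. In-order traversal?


Insert 46: root
Insert 79: R from 46
Insert 24: L from 46
Insert 32: L from 46 -> R from 24
Insert 90: R from 46 -> R from 79

In-order: [24, 32, 46, 79, 90]


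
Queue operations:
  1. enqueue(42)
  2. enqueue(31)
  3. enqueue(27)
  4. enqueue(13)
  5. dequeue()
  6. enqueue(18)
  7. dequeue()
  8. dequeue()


enqueue(42) -> [42]
enqueue(31) -> [42, 31]
enqueue(27) -> [42, 31, 27]
enqueue(13) -> [42, 31, 27, 13]
dequeue()->42, [31, 27, 13]
enqueue(18) -> [31, 27, 13, 18]
dequeue()->31, [27, 13, 18]
dequeue()->27, [13, 18]

Final queue: [13, 18]


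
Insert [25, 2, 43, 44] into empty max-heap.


Insert 25: [25]
Insert 2: [25, 2]
Insert 43: [43, 2, 25]
Insert 44: [44, 43, 25, 2]

Final heap: [44, 43, 25, 2]


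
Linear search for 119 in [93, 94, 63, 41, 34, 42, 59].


i=0: 93!=119
i=1: 94!=119
i=2: 63!=119
i=3: 41!=119
i=4: 34!=119
i=5: 42!=119
i=6: 59!=119

Not found, 7 comps


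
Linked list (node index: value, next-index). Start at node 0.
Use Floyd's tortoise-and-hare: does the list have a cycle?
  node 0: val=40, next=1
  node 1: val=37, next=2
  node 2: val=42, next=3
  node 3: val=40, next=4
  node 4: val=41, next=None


Floyd's tortoise (slow, +1) and hare (fast, +2):
  init: slow=0, fast=0
  step 1: slow=1, fast=2
  step 2: slow=2, fast=4
  step 3: fast -> None, no cycle

Cycle: no


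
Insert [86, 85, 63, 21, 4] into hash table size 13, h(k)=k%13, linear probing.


Insert 86: h=8 -> slot 8
Insert 85: h=7 -> slot 7
Insert 63: h=11 -> slot 11
Insert 21: h=8, 1 probes -> slot 9
Insert 4: h=4 -> slot 4

Table: [None, None, None, None, 4, None, None, 85, 86, 21, None, 63, None]


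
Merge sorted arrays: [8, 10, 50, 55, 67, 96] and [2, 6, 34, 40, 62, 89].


Take 2 from B
Take 6 from B
Take 8 from A
Take 10 from A
Take 34 from B
Take 40 from B
Take 50 from A
Take 55 from A
Take 62 from B
Take 67 from A
Take 89 from B

Merged: [2, 6, 8, 10, 34, 40, 50, 55, 62, 67, 89, 96]
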